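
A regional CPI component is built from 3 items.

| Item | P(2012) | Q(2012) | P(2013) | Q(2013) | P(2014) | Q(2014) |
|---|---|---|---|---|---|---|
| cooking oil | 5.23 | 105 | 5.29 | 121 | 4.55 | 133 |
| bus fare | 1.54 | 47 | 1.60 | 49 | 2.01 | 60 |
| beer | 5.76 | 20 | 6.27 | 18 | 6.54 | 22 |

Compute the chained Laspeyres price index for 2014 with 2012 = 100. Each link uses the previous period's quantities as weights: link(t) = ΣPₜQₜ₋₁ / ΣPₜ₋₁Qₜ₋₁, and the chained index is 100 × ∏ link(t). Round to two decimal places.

Link 2012→2013:
ΣP(2013)Q(2012) = 5.29×105 + 1.60×47 + 6.27×20 = 555.45 + 75.2 + 125.4 = 756.05
ΣP(2012)Q(2012) = 5.23×105 + 1.54×47 + 5.76×20 = 549.15 + 72.38 + 115.2 = 736.73
link = 756.05/736.73 = 1.026224
Link 2013→2014:
ΣP(2014)Q(2013) = 4.55×121 + 2.01×49 + 6.54×18 = 550.55 + 98.49 + 117.72 = 766.76
ΣP(2013)Q(2013) = 5.29×121 + 1.60×49 + 6.27×18 = 640.09 + 78.4 + 112.86 = 831.35
link = 766.76/831.35 = 0.922307
Chained index = 100 × 1.026224 × 0.922307 = 94.6494

94.65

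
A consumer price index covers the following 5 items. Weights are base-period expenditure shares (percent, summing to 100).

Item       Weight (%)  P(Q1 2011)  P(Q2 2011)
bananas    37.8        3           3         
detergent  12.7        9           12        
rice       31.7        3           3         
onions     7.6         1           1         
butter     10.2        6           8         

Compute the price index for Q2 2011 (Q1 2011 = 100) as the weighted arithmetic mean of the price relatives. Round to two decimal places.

bananas: 37.8 × (3/3) = 37.8 × 1.000000 = 37.8000
detergent: 12.7 × (12/9) = 12.7 × 1.333333 = 16.9333
rice: 31.7 × (3/3) = 31.7 × 1.000000 = 31.7000
onions: 7.6 × (1/1) = 7.6 × 1.000000 = 7.6000
butter: 10.2 × (8/6) = 10.2 × 1.333333 = 13.6000
Index = Σ wᵢ·(p₁ᵢ/p₀ᵢ) = 37.8000 + 16.9333 + 31.7000 + 7.6000 + 13.6000 = 107.6333

107.63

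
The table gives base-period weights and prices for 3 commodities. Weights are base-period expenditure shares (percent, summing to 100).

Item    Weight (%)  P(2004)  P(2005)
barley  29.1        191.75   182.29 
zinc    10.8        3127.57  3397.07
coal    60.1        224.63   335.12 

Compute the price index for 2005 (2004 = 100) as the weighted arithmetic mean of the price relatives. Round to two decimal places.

129.06

barley: 29.1 × (182.29/191.75) = 29.1 × 0.950665 = 27.6643
zinc: 10.8 × (3397.07/3127.57) = 10.8 × 1.086169 = 11.7306
coal: 60.1 × (335.12/224.63) = 60.1 × 1.491876 = 89.6617
Index = Σ wᵢ·(p₁ᵢ/p₀ᵢ) = 27.6643 + 11.7306 + 89.6617 = 129.0567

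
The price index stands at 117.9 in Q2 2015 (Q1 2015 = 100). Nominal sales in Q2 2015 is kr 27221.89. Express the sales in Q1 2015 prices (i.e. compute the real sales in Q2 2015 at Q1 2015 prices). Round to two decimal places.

Real = Nominal ÷ (Index/100) = 27221.89 ÷ (117.9/100)
     = 27221.89 ÷ 1.179 = 23088.9652

23088.97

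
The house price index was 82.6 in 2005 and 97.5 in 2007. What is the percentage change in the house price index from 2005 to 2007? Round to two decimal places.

Change = (97.5 − 82.6) / 82.6 × 100
       = 14.9 / 82.6 × 100 = 18.0387%

18.04%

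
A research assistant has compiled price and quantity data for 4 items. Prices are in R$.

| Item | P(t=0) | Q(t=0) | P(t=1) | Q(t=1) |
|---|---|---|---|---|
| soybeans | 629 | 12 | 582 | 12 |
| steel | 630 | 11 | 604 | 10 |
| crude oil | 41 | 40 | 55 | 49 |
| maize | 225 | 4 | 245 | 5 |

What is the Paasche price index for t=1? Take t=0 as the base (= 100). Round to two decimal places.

Paasche price index uses current-period quantities as weights.
ΣP(t=1)·Q(t=1) = 582×12 + 604×10 + 55×49 + 245×5 = 6984 + 6040 + 2695 + 1225 = 16944
ΣP(t=0)·Q(t=1) = 629×12 + 630×10 + 41×49 + 225×5 = 7548 + 6300 + 2009 + 1125 = 16982
Index = 16944 / 16982 × 100 = 99.7762

99.78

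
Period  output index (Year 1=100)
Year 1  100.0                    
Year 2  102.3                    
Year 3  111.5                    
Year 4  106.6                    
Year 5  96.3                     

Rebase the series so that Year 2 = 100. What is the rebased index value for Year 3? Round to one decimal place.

Rebased(Year 3) = 111.5 / 102.3 × 100 = 108.9932

109.0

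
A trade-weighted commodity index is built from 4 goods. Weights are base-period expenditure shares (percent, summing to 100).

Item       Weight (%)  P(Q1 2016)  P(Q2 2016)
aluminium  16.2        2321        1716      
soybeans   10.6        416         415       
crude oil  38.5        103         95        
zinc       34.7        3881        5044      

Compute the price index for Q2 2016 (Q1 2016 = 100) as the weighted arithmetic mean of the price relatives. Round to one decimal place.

aluminium: 16.2 × (1716/2321) = 16.2 × 0.739336 = 11.9773
soybeans: 10.6 × (415/416) = 10.6 × 0.997596 = 10.5745
crude oil: 38.5 × (95/103) = 38.5 × 0.922330 = 35.5097
zinc: 34.7 × (5044/3881) = 34.7 × 1.299665 = 45.0984
Index = Σ wᵢ·(p₁ᵢ/p₀ᵢ) = 11.9773 + 10.5745 + 35.5097 + 45.0984 = 103.1599

103.2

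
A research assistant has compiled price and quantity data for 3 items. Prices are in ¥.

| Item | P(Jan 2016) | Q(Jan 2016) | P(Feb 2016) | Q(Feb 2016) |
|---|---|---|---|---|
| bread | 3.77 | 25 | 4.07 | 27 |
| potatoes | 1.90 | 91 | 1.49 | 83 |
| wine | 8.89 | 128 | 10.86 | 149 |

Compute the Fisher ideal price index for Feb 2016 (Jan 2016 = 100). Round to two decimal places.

Laspeyres component (base-period weights):
ΣP(Feb 2016)Q(Jan 2016) = 4.07×25 + 1.49×91 + 10.86×128 = 101.75 + 135.59 + 1390.08 = 1627.42
ΣP(Jan 2016)Q(Jan 2016) = 3.77×25 + 1.90×91 + 8.89×128 = 94.25 + 172.9 + 1137.92 = 1405.07
L = 1627.42 / 1405.07 × 100 = 115.8248
Paasche component (current-period weights):
ΣP(Feb 2016)Q(Feb 2016) = 4.07×27 + 1.49×83 + 10.86×149 = 109.89 + 123.67 + 1618.14 = 1851.7
ΣP(Jan 2016)Q(Feb 2016) = 3.77×27 + 1.90×83 + 8.89×149 = 101.79 + 157.7 + 1324.61 = 1584.1
P = 1851.7 / 1584.1 × 100 = 116.8929
Fisher = √(L × P) = √(115.8248 × 116.8929) = 116.3576

116.36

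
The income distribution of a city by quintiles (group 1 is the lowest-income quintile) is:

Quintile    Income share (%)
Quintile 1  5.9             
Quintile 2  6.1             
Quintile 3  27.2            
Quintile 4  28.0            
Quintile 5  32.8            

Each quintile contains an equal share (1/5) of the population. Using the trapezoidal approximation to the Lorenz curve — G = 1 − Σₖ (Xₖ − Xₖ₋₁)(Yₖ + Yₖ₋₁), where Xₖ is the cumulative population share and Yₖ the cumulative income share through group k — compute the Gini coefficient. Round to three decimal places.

0.303

Cumulative income shares Yₖ: 0.0590, 0.1200, 0.3920, 0.6720, 1.0000
Σ (Xₖ−Xₖ₋₁)(Yₖ+Yₖ₋₁) = (1/5)(0.0590+0.0000) + (1/5)(0.1200+0.0590) + (1/5)(0.3920+0.1200) + (1/5)(0.6720+0.3920) + (1/5)(1.0000+0.6720)
  = 0.0118 + 0.0358 + 0.1024 + 0.2128 + 0.3344 = 0.6972
G = 1 − 0.6972 = 0.3028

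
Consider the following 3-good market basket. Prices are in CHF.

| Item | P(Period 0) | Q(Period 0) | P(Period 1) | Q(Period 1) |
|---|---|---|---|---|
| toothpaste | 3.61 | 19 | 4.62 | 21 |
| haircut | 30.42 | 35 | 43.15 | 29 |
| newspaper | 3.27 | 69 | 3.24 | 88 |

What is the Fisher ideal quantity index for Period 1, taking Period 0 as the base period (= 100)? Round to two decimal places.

90.67

Laspeyres component (base-period weights):
ΣP(Period 0)Q(Period 1) = 3.61×21 + 30.42×29 + 3.27×88 = 75.81 + 882.18 + 287.76 = 1245.75
ΣP(Period 0)Q(Period 0) = 3.61×19 + 30.42×35 + 3.27×69 = 68.59 + 1064.7 + 225.63 = 1358.92
L = 1245.75 / 1358.92 × 100 = 91.6721
Paasche component (current-period weights):
ΣP(Period 1)Q(Period 1) = 4.62×21 + 43.15×29 + 3.24×88 = 97.02 + 1251.35 + 285.12 = 1633.49
ΣP(Period 1)Q(Period 0) = 4.62×19 + 43.15×35 + 3.24×69 = 87.78 + 1510.25 + 223.56 = 1821.59
P = 1633.49 / 1821.59 × 100 = 89.6739
Fisher = √(L × P) = √(91.6721 × 89.6739) = 90.6675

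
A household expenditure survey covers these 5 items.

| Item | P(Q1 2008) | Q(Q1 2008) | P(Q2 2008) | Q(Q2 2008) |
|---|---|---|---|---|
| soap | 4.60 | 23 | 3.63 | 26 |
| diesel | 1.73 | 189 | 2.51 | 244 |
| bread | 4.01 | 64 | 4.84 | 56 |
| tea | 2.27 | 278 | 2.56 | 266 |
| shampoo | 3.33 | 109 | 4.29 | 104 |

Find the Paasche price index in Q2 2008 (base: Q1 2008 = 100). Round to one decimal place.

Paasche price index uses current-period quantities as weights.
ΣP(Q2 2008)·Q(Q2 2008) = 3.63×26 + 2.51×244 + 4.84×56 + 2.56×266 + 4.29×104 = 94.38 + 612.44 + 271.04 + 680.96 + 446.16 = 2104.98
ΣP(Q1 2008)·Q(Q2 2008) = 4.60×26 + 1.73×244 + 4.01×56 + 2.27×266 + 3.33×104 = 119.6 + 422.12 + 224.56 + 603.82 + 346.32 = 1716.42
Index = 2104.98 / 1716.42 × 100 = 122.6378

122.6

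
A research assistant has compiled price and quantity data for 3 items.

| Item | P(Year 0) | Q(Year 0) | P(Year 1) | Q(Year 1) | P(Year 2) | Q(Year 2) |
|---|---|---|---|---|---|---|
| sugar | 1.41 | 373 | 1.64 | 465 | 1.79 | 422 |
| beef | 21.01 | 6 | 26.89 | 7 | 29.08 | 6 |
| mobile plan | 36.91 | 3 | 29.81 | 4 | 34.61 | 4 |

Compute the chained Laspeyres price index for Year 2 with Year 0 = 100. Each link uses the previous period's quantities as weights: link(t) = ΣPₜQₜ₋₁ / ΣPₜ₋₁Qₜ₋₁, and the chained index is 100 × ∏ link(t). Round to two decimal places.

124.10

Link Year 0→Year 1:
ΣP(Year 1)Q(Year 0) = 1.64×373 + 26.89×6 + 29.81×3 = 611.72 + 161.34 + 89.43 = 862.49
ΣP(Year 0)Q(Year 0) = 1.41×373 + 21.01×6 + 36.91×3 = 525.93 + 126.06 + 110.73 = 762.72
link = 862.49/762.72 = 1.130808
Link Year 1→Year 2:
ΣP(Year 2)Q(Year 1) = 1.79×465 + 29.08×7 + 34.61×4 = 832.35 + 203.56 + 138.44 = 1174.35
ΣP(Year 1)Q(Year 1) = 1.64×465 + 26.89×7 + 29.81×4 = 762.6 + 188.23 + 119.24 = 1070.07
link = 1174.35/1070.07 = 1.097452
Chained index = 100 × 1.130808 × 1.097452 = 124.1007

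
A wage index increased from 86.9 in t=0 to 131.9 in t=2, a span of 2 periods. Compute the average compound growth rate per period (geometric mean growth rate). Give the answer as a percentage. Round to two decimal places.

23.20%

Growth factor = (131.9/86.9)^(1/2) = (1.517837)^(1/2) = 1.232005
Growth rate = 1.232005 − 1 = 0.232005 = 23.2005%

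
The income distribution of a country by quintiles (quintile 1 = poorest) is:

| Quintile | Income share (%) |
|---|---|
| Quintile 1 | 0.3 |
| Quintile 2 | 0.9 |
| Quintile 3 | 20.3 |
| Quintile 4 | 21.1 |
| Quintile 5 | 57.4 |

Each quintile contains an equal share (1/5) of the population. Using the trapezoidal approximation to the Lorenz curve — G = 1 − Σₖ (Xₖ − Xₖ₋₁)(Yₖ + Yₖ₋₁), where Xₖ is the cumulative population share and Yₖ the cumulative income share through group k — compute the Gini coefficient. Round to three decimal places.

Cumulative income shares Yₖ: 0.0030, 0.0120, 0.2150, 0.4260, 1.0000
Σ (Xₖ−Xₖ₋₁)(Yₖ+Yₖ₋₁) = (1/5)(0.0030+0.0000) + (1/5)(0.0120+0.0030) + (1/5)(0.2150+0.0120) + (1/5)(0.4260+0.2150) + (1/5)(1.0000+0.4260)
  = 0.0006 + 0.0030 + 0.0454 + 0.1282 + 0.2852 = 0.4624
G = 1 − 0.4624 = 0.5376

0.538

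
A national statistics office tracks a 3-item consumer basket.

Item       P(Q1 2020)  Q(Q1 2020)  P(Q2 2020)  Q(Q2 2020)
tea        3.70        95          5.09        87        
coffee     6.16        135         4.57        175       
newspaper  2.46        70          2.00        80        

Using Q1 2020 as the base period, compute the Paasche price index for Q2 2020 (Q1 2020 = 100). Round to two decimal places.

87.84

Paasche price index uses current-period quantities as weights.
ΣP(Q2 2020)·Q(Q2 2020) = 5.09×87 + 4.57×175 + 2.00×80 = 442.83 + 799.75 + 160 = 1402.58
ΣP(Q1 2020)·Q(Q2 2020) = 3.70×87 + 6.16×175 + 2.46×80 = 321.9 + 1078 + 196.8 = 1596.7
Index = 1402.58 / 1596.7 × 100 = 87.8424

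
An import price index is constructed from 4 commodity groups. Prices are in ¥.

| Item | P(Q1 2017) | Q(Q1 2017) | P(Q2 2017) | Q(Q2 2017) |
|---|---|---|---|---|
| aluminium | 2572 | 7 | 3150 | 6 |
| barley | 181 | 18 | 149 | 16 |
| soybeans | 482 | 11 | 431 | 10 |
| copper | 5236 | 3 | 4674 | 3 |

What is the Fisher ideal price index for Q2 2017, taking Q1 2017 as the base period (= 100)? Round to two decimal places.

102.42

Laspeyres component (base-period weights):
ΣP(Q2 2017)Q(Q1 2017) = 3150×7 + 149×18 + 431×11 + 4674×3 = 22050 + 2682 + 4741 + 14022 = 43495
ΣP(Q1 2017)Q(Q1 2017) = 2572×7 + 181×18 + 482×11 + 5236×3 = 18004 + 3258 + 5302 + 15708 = 42272
L = 43495 / 42272 × 100 = 102.8932
Paasche component (current-period weights):
ΣP(Q2 2017)Q(Q2 2017) = 3150×6 + 149×16 + 431×10 + 4674×3 = 18900 + 2384 + 4310 + 14022 = 39616
ΣP(Q1 2017)Q(Q2 2017) = 2572×6 + 181×16 + 482×10 + 5236×3 = 15432 + 2896 + 4820 + 15708 = 38856
P = 39616 / 38856 × 100 = 101.9559
Fisher = √(L × P) = √(102.8932 × 101.9559) = 102.4235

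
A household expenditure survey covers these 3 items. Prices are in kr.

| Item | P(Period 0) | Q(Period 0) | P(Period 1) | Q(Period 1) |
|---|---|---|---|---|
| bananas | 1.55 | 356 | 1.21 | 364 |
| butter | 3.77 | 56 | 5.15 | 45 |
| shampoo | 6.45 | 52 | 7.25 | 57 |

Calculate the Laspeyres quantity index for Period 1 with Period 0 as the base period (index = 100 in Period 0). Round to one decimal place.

Laspeyres quantity index uses base-period prices as weights.
ΣP(Period 0)·Q(Period 1) = 1.55×364 + 3.77×45 + 6.45×57 = 564.2 + 169.65 + 367.65 = 1101.5
ΣP(Period 0)·Q(Period 0) = 1.55×356 + 3.77×56 + 6.45×52 = 551.8 + 211.12 + 335.4 = 1098.32
Index = 1101.5 / 1098.32 × 100 = 100.2895

100.3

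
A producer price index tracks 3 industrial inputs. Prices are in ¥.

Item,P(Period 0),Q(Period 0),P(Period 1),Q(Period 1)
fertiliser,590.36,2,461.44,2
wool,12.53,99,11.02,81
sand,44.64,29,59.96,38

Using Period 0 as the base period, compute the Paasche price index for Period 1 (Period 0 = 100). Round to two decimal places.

105.19

Paasche price index uses current-period quantities as weights.
ΣP(Period 1)·Q(Period 1) = 461.44×2 + 11.02×81 + 59.96×38 = 922.88 + 892.62 + 2278.48 = 4093.98
ΣP(Period 0)·Q(Period 1) = 590.36×2 + 12.53×81 + 44.64×38 = 1180.72 + 1014.93 + 1696.32 = 3891.97
Index = 4093.98 / 3891.97 × 100 = 105.1904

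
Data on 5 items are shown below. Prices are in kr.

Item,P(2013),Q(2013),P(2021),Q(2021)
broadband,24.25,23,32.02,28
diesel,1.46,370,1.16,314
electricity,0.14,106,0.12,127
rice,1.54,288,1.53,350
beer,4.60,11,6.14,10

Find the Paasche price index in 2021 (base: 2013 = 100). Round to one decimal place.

Paasche price index uses current-period quantities as weights.
ΣP(2021)·Q(2021) = 32.02×28 + 1.16×314 + 0.12×127 + 1.53×350 + 6.14×10 = 896.56 + 364.24 + 15.24 + 535.5 + 61.4 = 1872.94
ΣP(2013)·Q(2021) = 24.25×28 + 1.46×314 + 0.14×127 + 1.54×350 + 4.60×10 = 679 + 458.44 + 17.78 + 539 + 46 = 1740.22
Index = 1872.94 / 1740.22 × 100 = 107.6266

107.6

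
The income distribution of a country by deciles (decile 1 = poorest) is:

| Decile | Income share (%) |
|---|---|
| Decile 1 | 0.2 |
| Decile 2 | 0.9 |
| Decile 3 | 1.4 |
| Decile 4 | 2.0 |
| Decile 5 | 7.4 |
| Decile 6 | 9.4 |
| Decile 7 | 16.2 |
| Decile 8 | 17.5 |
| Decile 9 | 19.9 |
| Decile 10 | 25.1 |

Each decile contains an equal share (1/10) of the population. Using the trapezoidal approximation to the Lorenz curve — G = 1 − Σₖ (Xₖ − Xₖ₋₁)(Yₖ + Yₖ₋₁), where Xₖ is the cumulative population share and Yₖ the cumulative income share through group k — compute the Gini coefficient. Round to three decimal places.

Cumulative income shares Yₖ: 0.0020, 0.0110, 0.0250, 0.0450, 0.1190, 0.2130, 0.3750, 0.5500, 0.7490, 1.0000
Σ (Xₖ−Xₖ₋₁)(Yₖ+Yₖ₋₁) = (1/10)(0.0020+0.0000) + (1/10)(0.0110+0.0020) + (1/10)(0.0250+0.0110) + (1/10)(0.0450+0.0250) + (1/10)(0.1190+0.0450) + (1/10)(0.2130+0.1190) + (1/10)(0.3750+0.2130) + (1/10)(0.5500+0.3750) + (1/10)(0.7490+0.5500) + (1/10)(1.0000+0.7490)
  = 0.0002 + 0.0013 + 0.0036 + 0.0070 + 0.0164 + 0.0332 + 0.0588 + 0.0925 + 0.1299 + 0.1749 = 0.5178
G = 1 − 0.5178 = 0.4822

0.482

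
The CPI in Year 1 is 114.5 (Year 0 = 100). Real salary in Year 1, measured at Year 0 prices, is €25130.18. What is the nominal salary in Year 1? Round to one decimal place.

28774.1

Nominal = Real × (Index/100) = 25130.18 × (114.5/100)
        = 25130.18 × 1.145 = 28774.0561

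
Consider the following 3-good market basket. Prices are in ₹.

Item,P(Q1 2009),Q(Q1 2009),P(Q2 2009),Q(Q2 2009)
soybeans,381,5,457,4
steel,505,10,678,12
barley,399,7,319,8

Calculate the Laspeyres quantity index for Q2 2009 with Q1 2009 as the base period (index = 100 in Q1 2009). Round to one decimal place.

Laspeyres quantity index uses base-period prices as weights.
ΣP(Q1 2009)·Q(Q2 2009) = 381×4 + 505×12 + 399×8 = 1524 + 6060 + 3192 = 10776
ΣP(Q1 2009)·Q(Q1 2009) = 381×5 + 505×10 + 399×7 = 1905 + 5050 + 2793 = 9748
Index = 10776 / 9748 × 100 = 110.5458

110.5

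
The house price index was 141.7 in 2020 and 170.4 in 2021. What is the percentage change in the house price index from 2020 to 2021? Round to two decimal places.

20.25%

Change = (170.4 − 141.7) / 141.7 × 100
       = 28.7 / 141.7 × 100 = 20.2541%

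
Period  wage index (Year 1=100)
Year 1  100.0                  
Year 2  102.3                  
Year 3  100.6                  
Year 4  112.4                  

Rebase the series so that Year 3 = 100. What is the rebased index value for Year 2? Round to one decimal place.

101.7

Rebased(Year 2) = 102.3 / 100.6 × 100 = 101.6899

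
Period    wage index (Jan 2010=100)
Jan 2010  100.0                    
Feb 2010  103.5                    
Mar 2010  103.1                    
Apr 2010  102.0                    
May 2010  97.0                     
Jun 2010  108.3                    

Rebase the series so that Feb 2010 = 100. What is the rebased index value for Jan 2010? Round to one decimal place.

96.6

Rebased(Jan 2010) = 100.0 / 103.5 × 100 = 96.6184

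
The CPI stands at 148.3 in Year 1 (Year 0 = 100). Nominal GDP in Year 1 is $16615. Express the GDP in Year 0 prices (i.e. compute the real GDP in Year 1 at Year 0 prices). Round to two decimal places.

Real = Nominal ÷ (Index/100) = 16615 ÷ (148.3/100)
     = 16615 ÷ 1.483 = 11203.6413

11203.64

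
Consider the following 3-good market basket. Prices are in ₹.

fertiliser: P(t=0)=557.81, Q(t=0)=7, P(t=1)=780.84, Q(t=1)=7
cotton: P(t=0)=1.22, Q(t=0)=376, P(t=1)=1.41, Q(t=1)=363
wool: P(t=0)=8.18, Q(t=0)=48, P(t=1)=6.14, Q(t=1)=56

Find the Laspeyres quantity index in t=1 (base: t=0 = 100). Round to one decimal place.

Laspeyres quantity index uses base-period prices as weights.
ΣP(t=0)·Q(t=1) = 557.81×7 + 1.22×363 + 8.18×56 = 3904.67 + 442.86 + 458.08 = 4805.61
ΣP(t=0)·Q(t=0) = 557.81×7 + 1.22×376 + 8.18×48 = 3904.67 + 458.72 + 392.64 = 4756.03
Index = 4805.61 / 4756.03 × 100 = 101.0425

101.0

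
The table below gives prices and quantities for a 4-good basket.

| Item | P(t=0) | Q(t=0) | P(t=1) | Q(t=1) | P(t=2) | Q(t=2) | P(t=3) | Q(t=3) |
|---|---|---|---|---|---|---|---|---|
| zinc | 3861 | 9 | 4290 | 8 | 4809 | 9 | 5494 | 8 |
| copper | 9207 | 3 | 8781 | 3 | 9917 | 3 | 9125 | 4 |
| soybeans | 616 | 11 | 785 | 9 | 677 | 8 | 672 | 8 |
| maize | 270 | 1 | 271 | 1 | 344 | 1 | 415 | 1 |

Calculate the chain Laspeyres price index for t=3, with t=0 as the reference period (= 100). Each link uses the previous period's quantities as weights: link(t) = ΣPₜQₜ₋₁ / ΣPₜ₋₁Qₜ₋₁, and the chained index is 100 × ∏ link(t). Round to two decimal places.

122.49

Link t=0→t=1:
ΣP(t=1)Q(t=0) = 4290×9 + 8781×3 + 785×11 + 271×1 = 38610 + 26343 + 8635 + 271 = 73859
ΣP(t=0)Q(t=0) = 3861×9 + 9207×3 + 616×11 + 270×1 = 34749 + 27621 + 6776 + 270 = 69416
link = 73859/69416 = 1.064005
Link t=1→t=2:
ΣP(t=2)Q(t=1) = 4809×8 + 9917×3 + 677×9 + 344×1 = 38472 + 29751 + 6093 + 344 = 74660
ΣP(t=1)Q(t=1) = 4290×8 + 8781×3 + 785×9 + 271×1 = 34320 + 26343 + 7065 + 271 = 67999
link = 74660/67999 = 1.097957
Link t=2→t=3:
ΣP(t=3)Q(t=2) = 5494×9 + 9125×3 + 672×8 + 415×1 = 49446 + 27375 + 5376 + 415 = 82612
ΣP(t=2)Q(t=2) = 4809×9 + 9917×3 + 677×8 + 344×1 = 43281 + 29751 + 5416 + 344 = 78792
link = 82612/78792 = 1.048482
Chained index = 100 × 1.064005 × 1.097957 × 1.048482 = 122.4871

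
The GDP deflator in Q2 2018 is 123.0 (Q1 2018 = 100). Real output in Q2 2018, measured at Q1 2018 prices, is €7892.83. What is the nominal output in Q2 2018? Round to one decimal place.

9708.2

Nominal = Real × (Index/100) = 7892.83 × (123.0/100)
        = 7892.83 × 1.230 = 9708.1809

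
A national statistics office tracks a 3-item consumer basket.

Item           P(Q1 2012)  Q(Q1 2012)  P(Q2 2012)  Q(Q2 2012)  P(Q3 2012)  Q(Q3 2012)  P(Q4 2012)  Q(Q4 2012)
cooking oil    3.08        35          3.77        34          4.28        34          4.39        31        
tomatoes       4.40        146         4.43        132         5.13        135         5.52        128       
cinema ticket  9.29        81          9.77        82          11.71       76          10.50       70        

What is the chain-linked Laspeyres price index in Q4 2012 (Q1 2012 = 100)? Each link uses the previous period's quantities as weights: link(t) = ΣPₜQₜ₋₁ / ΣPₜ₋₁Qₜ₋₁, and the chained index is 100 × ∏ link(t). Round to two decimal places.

Link Q1 2012→Q2 2012:
ΣP(Q2 2012)Q(Q1 2012) = 3.77×35 + 4.43×146 + 9.77×81 = 131.95 + 646.78 + 791.37 = 1570.1
ΣP(Q1 2012)Q(Q1 2012) = 3.08×35 + 4.40×146 + 9.29×81 = 107.8 + 642.4 + 752.49 = 1502.69
link = 1570.1/1502.69 = 1.044860
Link Q2 2012→Q3 2012:
ΣP(Q3 2012)Q(Q2 2012) = 4.28×34 + 5.13×132 + 11.71×82 = 145.52 + 677.16 + 960.22 = 1782.9
ΣP(Q2 2012)Q(Q2 2012) = 3.77×34 + 4.43×132 + 9.77×82 = 128.18 + 584.76 + 801.14 = 1514.08
link = 1782.9/1514.08 = 1.177547
Link Q3 2012→Q4 2012:
ΣP(Q4 2012)Q(Q3 2012) = 4.39×34 + 5.52×135 + 10.50×76 = 149.26 + 745.2 + 798 = 1692.46
ΣP(Q3 2012)Q(Q3 2012) = 4.28×34 + 5.13×135 + 11.71×76 = 145.52 + 692.55 + 889.96 = 1728.03
link = 1692.46/1728.03 = 0.979416
Chained index = 100 × 1.044860 × 1.177547 × 0.979416 = 120.5045

120.50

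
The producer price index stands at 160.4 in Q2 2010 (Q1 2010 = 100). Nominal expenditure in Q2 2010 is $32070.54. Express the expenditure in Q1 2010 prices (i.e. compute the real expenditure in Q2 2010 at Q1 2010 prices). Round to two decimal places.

Real = Nominal ÷ (Index/100) = 32070.54 ÷ (160.4/100)
     = 32070.54 ÷ 1.604 = 19994.1022

19994.10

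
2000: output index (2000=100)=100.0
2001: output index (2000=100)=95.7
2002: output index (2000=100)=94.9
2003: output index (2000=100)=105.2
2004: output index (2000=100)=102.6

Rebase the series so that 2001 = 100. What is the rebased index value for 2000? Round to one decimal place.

104.5

Rebased(2000) = 100.0 / 95.7 × 100 = 104.4932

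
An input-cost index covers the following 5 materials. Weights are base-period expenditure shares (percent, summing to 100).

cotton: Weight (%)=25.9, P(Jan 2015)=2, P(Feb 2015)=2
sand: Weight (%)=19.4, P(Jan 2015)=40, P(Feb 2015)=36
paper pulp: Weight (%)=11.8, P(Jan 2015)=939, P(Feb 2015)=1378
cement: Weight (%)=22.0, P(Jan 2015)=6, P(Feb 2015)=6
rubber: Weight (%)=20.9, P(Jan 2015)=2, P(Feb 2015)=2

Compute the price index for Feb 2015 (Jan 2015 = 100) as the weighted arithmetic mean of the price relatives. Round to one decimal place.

103.6

cotton: 25.9 × (2/2) = 25.9 × 1.000000 = 25.9000
sand: 19.4 × (36/40) = 19.4 × 0.900000 = 17.4600
paper pulp: 11.8 × (1378/939) = 11.8 × 1.467519 = 17.3167
cement: 22.0 × (6/6) = 22.0 × 1.000000 = 22.0000
rubber: 20.9 × (2/2) = 20.9 × 1.000000 = 20.9000
Index = Σ wᵢ·(p₁ᵢ/p₀ᵢ) = 25.9000 + 17.4600 + 17.3167 + 22.0000 + 20.9000 = 103.5767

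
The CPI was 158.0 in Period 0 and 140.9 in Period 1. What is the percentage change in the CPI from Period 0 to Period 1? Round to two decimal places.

-10.82%

Change = (140.9 − 158.0) / 158.0 × 100
       = -17.1 / 158.0 × 100 = -10.8228%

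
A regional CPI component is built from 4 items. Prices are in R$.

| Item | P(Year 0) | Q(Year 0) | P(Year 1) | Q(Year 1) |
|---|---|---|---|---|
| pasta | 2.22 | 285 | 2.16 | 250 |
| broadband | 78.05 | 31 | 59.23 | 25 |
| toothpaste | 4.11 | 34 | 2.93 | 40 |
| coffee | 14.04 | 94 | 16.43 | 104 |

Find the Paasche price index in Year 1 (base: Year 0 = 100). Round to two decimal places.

Paasche price index uses current-period quantities as weights.
ΣP(Year 1)·Q(Year 1) = 2.16×250 + 59.23×25 + 2.93×40 + 16.43×104 = 540 + 1480.75 + 117.2 + 1708.72 = 3846.67
ΣP(Year 0)·Q(Year 1) = 2.22×250 + 78.05×25 + 4.11×40 + 14.04×104 = 555 + 1951.25 + 164.4 + 1460.16 = 4130.81
Index = 3846.67 / 4130.81 × 100 = 93.1214

93.12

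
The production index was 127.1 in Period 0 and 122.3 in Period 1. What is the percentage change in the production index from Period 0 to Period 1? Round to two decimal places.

Change = (122.3 − 127.1) / 127.1 × 100
       = -4.8 / 127.1 × 100 = -3.7766%

-3.78%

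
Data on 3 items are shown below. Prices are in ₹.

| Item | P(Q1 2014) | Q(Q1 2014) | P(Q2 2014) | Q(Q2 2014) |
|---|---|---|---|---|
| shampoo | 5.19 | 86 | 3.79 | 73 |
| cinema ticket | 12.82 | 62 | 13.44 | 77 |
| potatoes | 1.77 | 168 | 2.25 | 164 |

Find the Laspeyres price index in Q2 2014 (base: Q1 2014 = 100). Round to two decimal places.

Laspeyres price index uses base-period quantities as weights.
ΣP(Q2 2014)·Q(Q1 2014) = 3.79×86 + 13.44×62 + 2.25×168 = 325.94 + 833.28 + 378 = 1537.22
ΣP(Q1 2014)·Q(Q1 2014) = 5.19×86 + 12.82×62 + 1.77×168 = 446.34 + 794.84 + 297.36 = 1538.54
Index = 1537.22 / 1538.54 × 100 = 99.9142

99.91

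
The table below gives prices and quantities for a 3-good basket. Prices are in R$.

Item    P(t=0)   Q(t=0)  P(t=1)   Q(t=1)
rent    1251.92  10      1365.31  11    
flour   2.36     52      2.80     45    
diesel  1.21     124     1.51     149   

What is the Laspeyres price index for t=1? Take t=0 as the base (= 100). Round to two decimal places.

Laspeyres price index uses base-period quantities as weights.
ΣP(t=1)·Q(t=0) = 1365.31×10 + 2.80×52 + 1.51×124 = 13653.1 + 145.6 + 187.24 = 13985.94
ΣP(t=0)·Q(t=0) = 1251.92×10 + 2.36×52 + 1.21×124 = 12519.2 + 122.72 + 150.04 = 12791.96
Index = 13985.94 / 12791.96 × 100 = 109.3338

109.33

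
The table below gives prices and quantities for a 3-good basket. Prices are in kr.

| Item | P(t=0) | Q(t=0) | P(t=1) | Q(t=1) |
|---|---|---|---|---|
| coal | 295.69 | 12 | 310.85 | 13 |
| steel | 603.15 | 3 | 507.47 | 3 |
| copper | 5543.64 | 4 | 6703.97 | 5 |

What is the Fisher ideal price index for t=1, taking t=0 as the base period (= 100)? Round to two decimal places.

116.80

Laspeyres component (base-period weights):
ΣP(t=1)Q(t=0) = 310.85×12 + 507.47×3 + 6703.97×4 = 3730.2 + 1522.41 + 26815.88 = 32068.49
ΣP(t=0)Q(t=0) = 295.69×12 + 603.15×3 + 5543.64×4 = 3548.28 + 1809.45 + 22174.56 = 27532.29
L = 32068.49 / 27532.29 × 100 = 116.4759
Paasche component (current-period weights):
ΣP(t=1)Q(t=1) = 310.85×13 + 507.47×3 + 6703.97×5 = 4041.05 + 1522.41 + 33519.85 = 39083.31
ΣP(t=0)Q(t=1) = 295.69×13 + 603.15×3 + 5543.64×5 = 3843.97 + 1809.45 + 27718.2 = 33371.62
P = 39083.31 / 33371.62 × 100 = 117.1154
Fisher = √(L × P) = √(116.4759 × 117.1154) = 116.7952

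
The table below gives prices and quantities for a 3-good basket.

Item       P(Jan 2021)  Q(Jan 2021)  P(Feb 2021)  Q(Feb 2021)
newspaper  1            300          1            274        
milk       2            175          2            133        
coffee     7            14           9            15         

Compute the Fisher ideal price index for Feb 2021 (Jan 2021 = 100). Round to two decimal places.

Laspeyres component (base-period weights):
ΣP(Feb 2021)Q(Jan 2021) = 1×300 + 2×175 + 9×14 = 300 + 350 + 126 = 776
ΣP(Jan 2021)Q(Jan 2021) = 1×300 + 2×175 + 7×14 = 300 + 350 + 98 = 748
L = 776 / 748 × 100 = 103.7433
Paasche component (current-period weights):
ΣP(Feb 2021)Q(Feb 2021) = 1×274 + 2×133 + 9×15 = 274 + 266 + 135 = 675
ΣP(Jan 2021)Q(Feb 2021) = 1×274 + 2×133 + 7×15 = 274 + 266 + 105 = 645
P = 675 / 645 × 100 = 104.6512
Fisher = √(L × P) = √(103.7433 × 104.6512) = 104.1963

104.20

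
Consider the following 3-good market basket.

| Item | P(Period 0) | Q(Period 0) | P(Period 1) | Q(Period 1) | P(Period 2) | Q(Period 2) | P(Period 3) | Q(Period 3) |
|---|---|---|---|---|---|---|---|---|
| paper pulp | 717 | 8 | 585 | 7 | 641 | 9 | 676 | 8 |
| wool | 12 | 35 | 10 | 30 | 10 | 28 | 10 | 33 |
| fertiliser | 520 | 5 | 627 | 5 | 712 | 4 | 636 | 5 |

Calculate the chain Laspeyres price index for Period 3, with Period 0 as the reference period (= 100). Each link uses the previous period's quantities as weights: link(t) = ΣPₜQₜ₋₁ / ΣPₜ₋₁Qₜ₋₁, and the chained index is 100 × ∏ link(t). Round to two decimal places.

Link Period 0→Period 1:
ΣP(Period 1)Q(Period 0) = 585×8 + 10×35 + 627×5 = 4680 + 350 + 3135 = 8165
ΣP(Period 0)Q(Period 0) = 717×8 + 12×35 + 520×5 = 5736 + 420 + 2600 = 8756
link = 8165/8756 = 0.932503
Link Period 1→Period 2:
ΣP(Period 2)Q(Period 1) = 641×7 + 10×30 + 712×5 = 4487 + 300 + 3560 = 8347
ΣP(Period 1)Q(Period 1) = 585×7 + 10×30 + 627×5 = 4095 + 300 + 3135 = 7530
link = 8347/7530 = 1.108499
Link Period 2→Period 3:
ΣP(Period 3)Q(Period 2) = 676×9 + 10×28 + 636×4 = 6084 + 280 + 2544 = 8908
ΣP(Period 2)Q(Period 2) = 641×9 + 10×28 + 712×4 = 5769 + 280 + 2848 = 8897
link = 8908/8897 = 1.001236
Chained index = 100 × 0.932503 × 1.108499 × 1.001236 = 103.4957

103.50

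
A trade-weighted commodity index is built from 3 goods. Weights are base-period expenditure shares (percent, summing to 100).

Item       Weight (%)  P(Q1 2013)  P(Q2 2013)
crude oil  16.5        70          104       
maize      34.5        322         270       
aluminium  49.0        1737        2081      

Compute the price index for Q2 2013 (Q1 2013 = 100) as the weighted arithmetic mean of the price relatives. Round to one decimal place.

crude oil: 16.5 × (104/70) = 16.5 × 1.485714 = 24.5143
maize: 34.5 × (270/322) = 34.5 × 0.838509 = 28.9286
aluminium: 49.0 × (2081/1737) = 49.0 × 1.198043 = 58.7041
Index = Σ wᵢ·(p₁ᵢ/p₀ᵢ) = 24.5143 + 28.9286 + 58.7041 = 112.1469

112.1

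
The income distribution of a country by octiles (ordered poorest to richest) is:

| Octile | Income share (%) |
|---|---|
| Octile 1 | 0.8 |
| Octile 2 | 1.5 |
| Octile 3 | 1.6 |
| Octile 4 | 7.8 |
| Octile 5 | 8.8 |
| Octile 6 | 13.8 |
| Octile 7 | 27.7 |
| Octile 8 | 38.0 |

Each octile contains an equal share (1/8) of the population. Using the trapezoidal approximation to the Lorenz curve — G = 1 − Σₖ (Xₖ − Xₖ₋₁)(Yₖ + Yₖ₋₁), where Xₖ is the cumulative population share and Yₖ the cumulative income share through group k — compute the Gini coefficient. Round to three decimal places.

Cumulative income shares Yₖ: 0.0080, 0.0230, 0.0390, 0.1170, 0.2050, 0.3430, 0.6200, 1.0000
Σ (Xₖ−Xₖ₋₁)(Yₖ+Yₖ₋₁) = (1/8)(0.0080+0.0000) + (1/8)(0.0230+0.0080) + (1/8)(0.0390+0.0230) + (1/8)(0.1170+0.0390) + (1/8)(0.2050+0.1170) + (1/8)(0.3430+0.2050) + (1/8)(0.6200+0.3430) + (1/8)(1.0000+0.6200)
  = 0.0010 + 0.0039 + 0.0077 + 0.0195 + 0.0403 + 0.0685 + 0.1204 + 0.2025 = 0.4638
G = 1 − 0.4638 = 0.5362

0.536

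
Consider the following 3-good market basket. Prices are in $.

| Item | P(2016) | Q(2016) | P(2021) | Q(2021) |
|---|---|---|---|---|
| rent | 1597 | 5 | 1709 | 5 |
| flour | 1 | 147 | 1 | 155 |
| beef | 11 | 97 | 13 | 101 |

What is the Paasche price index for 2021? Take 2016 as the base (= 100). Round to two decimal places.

108.24

Paasche price index uses current-period quantities as weights.
ΣP(2021)·Q(2021) = 1709×5 + 1×155 + 13×101 = 8545 + 155 + 1313 = 10013
ΣP(2016)·Q(2021) = 1597×5 + 1×155 + 11×101 = 7985 + 155 + 1111 = 9251
Index = 10013 / 9251 × 100 = 108.2369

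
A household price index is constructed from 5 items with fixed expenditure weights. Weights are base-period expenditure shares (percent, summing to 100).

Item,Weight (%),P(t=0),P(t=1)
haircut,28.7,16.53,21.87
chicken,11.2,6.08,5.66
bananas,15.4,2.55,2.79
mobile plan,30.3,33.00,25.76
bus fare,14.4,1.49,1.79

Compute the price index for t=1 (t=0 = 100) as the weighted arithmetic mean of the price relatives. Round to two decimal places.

106.20

haircut: 28.7 × (21.87/16.53) = 28.7 × 1.323049 = 37.9715
chicken: 11.2 × (5.66/6.08) = 11.2 × 0.930921 = 10.4263
bananas: 15.4 × (2.79/2.55) = 15.4 × 1.094118 = 16.8494
mobile plan: 30.3 × (25.76/33.00) = 30.3 × 0.780606 = 23.6524
bus fare: 14.4 × (1.79/1.49) = 14.4 × 1.201342 = 17.2993
Index = Σ wᵢ·(p₁ᵢ/p₀ᵢ) = 37.9715 + 10.4263 + 16.8494 + 23.6524 + 17.2993 = 106.1989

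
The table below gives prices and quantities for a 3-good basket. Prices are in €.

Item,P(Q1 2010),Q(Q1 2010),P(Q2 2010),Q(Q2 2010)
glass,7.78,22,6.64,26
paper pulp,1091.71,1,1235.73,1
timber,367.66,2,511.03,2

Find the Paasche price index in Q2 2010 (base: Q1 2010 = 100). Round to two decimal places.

119.77

Paasche price index uses current-period quantities as weights.
ΣP(Q2 2010)·Q(Q2 2010) = 6.64×26 + 1235.73×1 + 511.03×2 = 172.64 + 1235.73 + 1022.06 = 2430.43
ΣP(Q1 2010)·Q(Q2 2010) = 7.78×26 + 1091.71×1 + 367.66×2 = 202.28 + 1091.71 + 735.32 = 2029.31
Index = 2430.43 / 2029.31 × 100 = 119.7663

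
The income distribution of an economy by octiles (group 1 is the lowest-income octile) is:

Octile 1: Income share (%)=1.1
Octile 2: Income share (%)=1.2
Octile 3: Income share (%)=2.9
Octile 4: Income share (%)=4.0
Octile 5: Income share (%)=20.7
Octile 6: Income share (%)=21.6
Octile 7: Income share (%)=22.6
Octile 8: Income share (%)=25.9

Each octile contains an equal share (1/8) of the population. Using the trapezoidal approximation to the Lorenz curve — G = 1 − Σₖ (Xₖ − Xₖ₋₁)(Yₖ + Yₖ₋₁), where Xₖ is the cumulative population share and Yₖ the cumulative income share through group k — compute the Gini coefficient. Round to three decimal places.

Cumulative income shares Yₖ: 0.0110, 0.0230, 0.0520, 0.0920, 0.2990, 0.5150, 0.7410, 1.0000
Σ (Xₖ−Xₖ₋₁)(Yₖ+Yₖ₋₁) = (1/8)(0.0110+0.0000) + (1/8)(0.0230+0.0110) + (1/8)(0.0520+0.0230) + (1/8)(0.0920+0.0520) + (1/8)(0.2990+0.0920) + (1/8)(0.5150+0.2990) + (1/8)(0.7410+0.5150) + (1/8)(1.0000+0.7410)
  = 0.0014 + 0.0043 + 0.0094 + 0.0180 + 0.0489 + 0.1018 + 0.1570 + 0.2176 = 0.5583
G = 1 − 0.5583 = 0.4417

0.442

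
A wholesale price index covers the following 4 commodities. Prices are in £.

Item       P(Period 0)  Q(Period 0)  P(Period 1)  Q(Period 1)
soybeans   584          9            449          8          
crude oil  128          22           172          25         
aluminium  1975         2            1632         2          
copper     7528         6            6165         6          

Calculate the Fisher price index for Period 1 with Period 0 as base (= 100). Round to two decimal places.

Laspeyres component (base-period weights):
ΣP(Period 1)Q(Period 0) = 449×9 + 172×22 + 1632×2 + 6165×6 = 4041 + 3784 + 3264 + 36990 = 48079
ΣP(Period 0)Q(Period 0) = 584×9 + 128×22 + 1975×2 + 7528×6 = 5256 + 2816 + 3950 + 45168 = 57190
L = 48079 / 57190 × 100 = 84.0689
Paasche component (current-period weights):
ΣP(Period 1)Q(Period 1) = 449×8 + 172×25 + 1632×2 + 6165×6 = 3592 + 4300 + 3264 + 36990 = 48146
ΣP(Period 0)Q(Period 1) = 584×8 + 128×25 + 1975×2 + 7528×6 = 4672 + 3200 + 3950 + 45168 = 56990
P = 48146 / 56990 × 100 = 84.4815
Fisher = √(L × P) = √(84.0689 × 84.4815) = 84.2749

84.27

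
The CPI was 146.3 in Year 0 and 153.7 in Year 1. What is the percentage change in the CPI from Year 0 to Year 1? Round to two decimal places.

5.06%

Change = (153.7 − 146.3) / 146.3 × 100
       = 7.4 / 146.3 × 100 = 5.0581%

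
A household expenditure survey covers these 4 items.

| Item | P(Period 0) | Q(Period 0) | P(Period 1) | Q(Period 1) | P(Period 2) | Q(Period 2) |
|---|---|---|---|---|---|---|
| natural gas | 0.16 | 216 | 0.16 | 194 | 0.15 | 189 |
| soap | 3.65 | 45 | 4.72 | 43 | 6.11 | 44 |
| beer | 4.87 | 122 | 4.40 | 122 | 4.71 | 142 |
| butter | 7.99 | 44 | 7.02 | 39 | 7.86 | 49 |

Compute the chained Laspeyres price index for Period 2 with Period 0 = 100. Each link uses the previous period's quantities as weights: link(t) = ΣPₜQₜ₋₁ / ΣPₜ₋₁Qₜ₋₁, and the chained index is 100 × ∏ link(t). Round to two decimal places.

107.20

Link Period 0→Period 1:
ΣP(Period 1)Q(Period 0) = 0.16×216 + 4.72×45 + 4.40×122 + 7.02×44 = 34.56 + 212.4 + 536.8 + 308.88 = 1092.64
ΣP(Period 0)Q(Period 0) = 0.16×216 + 3.65×45 + 4.87×122 + 7.99×44 = 34.56 + 164.25 + 594.14 + 351.56 = 1144.51
link = 1092.64/1144.51 = 0.954679
Link Period 1→Period 2:
ΣP(Period 2)Q(Period 1) = 0.15×194 + 6.11×43 + 4.71×122 + 7.86×39 = 29.1 + 262.73 + 574.62 + 306.54 = 1172.99
ΣP(Period 1)Q(Period 1) = 0.16×194 + 4.72×43 + 4.40×122 + 7.02×39 = 31.04 + 202.96 + 536.8 + 273.78 = 1044.58
link = 1172.99/1044.58 = 1.122930
Chained index = 100 × 0.954679 × 1.122930 = 107.2038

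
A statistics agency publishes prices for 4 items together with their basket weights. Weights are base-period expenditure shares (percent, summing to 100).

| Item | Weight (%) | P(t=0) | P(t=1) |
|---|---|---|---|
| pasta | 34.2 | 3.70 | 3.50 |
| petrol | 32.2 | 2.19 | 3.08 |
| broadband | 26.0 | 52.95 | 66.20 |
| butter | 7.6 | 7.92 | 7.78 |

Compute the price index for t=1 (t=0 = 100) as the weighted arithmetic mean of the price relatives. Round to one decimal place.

pasta: 34.2 × (3.50/3.70) = 34.2 × 0.945946 = 32.3514
petrol: 32.2 × (3.08/2.19) = 32.2 × 1.406393 = 45.2858
broadband: 26.0 × (66.20/52.95) = 26.0 × 1.250236 = 32.5061
butter: 7.6 × (7.78/7.92) = 7.6 × 0.982323 = 7.4657
Index = Σ wᵢ·(p₁ᵢ/p₀ᵢ) = 32.3514 + 45.2858 + 32.5061 + 7.4657 = 117.6090

117.6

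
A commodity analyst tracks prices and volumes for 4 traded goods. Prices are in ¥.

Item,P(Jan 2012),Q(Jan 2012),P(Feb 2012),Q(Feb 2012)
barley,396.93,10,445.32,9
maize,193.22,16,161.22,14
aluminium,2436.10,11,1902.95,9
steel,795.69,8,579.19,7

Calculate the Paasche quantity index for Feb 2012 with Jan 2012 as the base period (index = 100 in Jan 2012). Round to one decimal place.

Paasche quantity index uses current-period prices as weights.
ΣP(Feb 2012)·Q(Feb 2012) = 445.32×9 + 161.22×14 + 1902.95×9 + 579.19×7 = 4007.88 + 2257.08 + 17126.55 + 4054.33 = 27445.84
ΣP(Feb 2012)·Q(Jan 2012) = 445.32×10 + 161.22×16 + 1902.95×11 + 579.19×8 = 4453.2 + 2579.52 + 20932.45 + 4633.52 = 32598.69
Index = 27445.84 / 32598.69 × 100 = 84.1931

84.2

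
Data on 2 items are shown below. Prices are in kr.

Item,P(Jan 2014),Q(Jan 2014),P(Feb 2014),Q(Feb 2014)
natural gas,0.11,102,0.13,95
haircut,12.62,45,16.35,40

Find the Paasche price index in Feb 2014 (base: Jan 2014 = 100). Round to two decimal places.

129.33

Paasche price index uses current-period quantities as weights.
ΣP(Feb 2014)·Q(Feb 2014) = 0.13×95 + 16.35×40 = 12.35 + 654 = 666.35
ΣP(Jan 2014)·Q(Feb 2014) = 0.11×95 + 12.62×40 = 10.45 + 504.8 = 515.25
Index = 666.35 / 515.25 × 100 = 129.3256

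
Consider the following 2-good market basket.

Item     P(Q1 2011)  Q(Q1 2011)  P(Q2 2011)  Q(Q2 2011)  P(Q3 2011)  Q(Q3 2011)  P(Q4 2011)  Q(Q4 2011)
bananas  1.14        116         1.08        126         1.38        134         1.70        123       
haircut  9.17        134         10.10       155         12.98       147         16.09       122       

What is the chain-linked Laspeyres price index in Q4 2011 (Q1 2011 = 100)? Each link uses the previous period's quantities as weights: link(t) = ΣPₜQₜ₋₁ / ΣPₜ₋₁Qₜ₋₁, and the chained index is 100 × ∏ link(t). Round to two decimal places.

Link Q1 2011→Q2 2011:
ΣP(Q2 2011)Q(Q1 2011) = 1.08×116 + 10.10×134 = 125.28 + 1353.4 = 1478.68
ΣP(Q1 2011)Q(Q1 2011) = 1.14×116 + 9.17×134 = 132.24 + 1228.78 = 1361.02
link = 1478.68/1361.02 = 1.086450
Link Q2 2011→Q3 2011:
ΣP(Q3 2011)Q(Q2 2011) = 1.38×126 + 12.98×155 = 173.88 + 2011.9 = 2185.78
ΣP(Q2 2011)Q(Q2 2011) = 1.08×126 + 10.10×155 = 136.08 + 1565.5 = 1701.58
link = 2185.78/1701.58 = 1.284559
Link Q3 2011→Q4 2011:
ΣP(Q4 2011)Q(Q3 2011) = 1.70×134 + 16.09×147 = 227.8 + 2365.23 = 2593.03
ΣP(Q3 2011)Q(Q3 2011) = 1.38×134 + 12.98×147 = 184.92 + 1908.06 = 2092.98
link = 2593.03/2092.98 = 1.238918
Chained index = 100 × 1.086450 × 1.284559 × 1.238918 = 172.9045

172.90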